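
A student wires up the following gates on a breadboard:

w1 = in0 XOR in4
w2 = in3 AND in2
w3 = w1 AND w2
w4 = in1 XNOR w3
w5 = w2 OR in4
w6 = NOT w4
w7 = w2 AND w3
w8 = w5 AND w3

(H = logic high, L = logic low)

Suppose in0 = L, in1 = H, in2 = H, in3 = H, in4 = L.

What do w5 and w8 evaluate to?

w5 = H, w8 = L

w1 = in0 XOR in4 = L XOR L = L
w2 = in3 AND in2 = H AND H = H
w3 = w1 AND w2 = L AND H = L
w5 = w2 OR in4 = H OR L = H
w8 = w5 AND w3 = H AND L = L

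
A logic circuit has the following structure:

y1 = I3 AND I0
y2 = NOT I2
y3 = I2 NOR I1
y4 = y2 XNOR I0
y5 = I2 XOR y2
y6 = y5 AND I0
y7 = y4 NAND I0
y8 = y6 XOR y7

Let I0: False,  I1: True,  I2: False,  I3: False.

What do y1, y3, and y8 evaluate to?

y1 = False, y3 = False, y8 = True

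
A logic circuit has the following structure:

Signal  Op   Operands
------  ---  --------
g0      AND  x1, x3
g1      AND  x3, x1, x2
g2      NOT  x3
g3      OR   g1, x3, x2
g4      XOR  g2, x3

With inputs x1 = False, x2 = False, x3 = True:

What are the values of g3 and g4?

g1 = x3 AND x1 AND x2 = True AND False AND False = False
g2 = NOT x3 = NOT True = False
g3 = g1 OR x3 OR x2 = False OR True OR False = True
g4 = g2 XOR x3 = False XOR True = True

g3 = True, g4 = True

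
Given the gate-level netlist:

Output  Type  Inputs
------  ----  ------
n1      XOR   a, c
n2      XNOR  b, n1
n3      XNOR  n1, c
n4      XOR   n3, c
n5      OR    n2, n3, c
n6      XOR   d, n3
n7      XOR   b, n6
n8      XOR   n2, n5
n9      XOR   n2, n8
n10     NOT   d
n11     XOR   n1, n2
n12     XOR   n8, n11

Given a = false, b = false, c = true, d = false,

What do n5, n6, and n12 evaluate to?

n5 = true, n6 = true, n12 = false

n1 = a XOR c = false XOR true = true
n2 = b XNOR n1 = false XNOR true = false
n3 = n1 XNOR c = true XNOR true = true
n5 = n2 OR n3 OR c = false OR true OR true = true
n6 = d XOR n3 = false XOR true = true
n8 = n2 XOR n5 = false XOR true = true
n11 = n1 XOR n2 = true XOR false = true
n12 = n8 XOR n11 = true XOR true = false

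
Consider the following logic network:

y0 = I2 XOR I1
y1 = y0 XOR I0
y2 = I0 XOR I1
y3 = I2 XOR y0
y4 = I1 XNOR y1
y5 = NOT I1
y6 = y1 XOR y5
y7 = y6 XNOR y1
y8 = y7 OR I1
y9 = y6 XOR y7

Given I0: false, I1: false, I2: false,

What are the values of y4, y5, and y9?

y4 = true; y5 = true; y9 = true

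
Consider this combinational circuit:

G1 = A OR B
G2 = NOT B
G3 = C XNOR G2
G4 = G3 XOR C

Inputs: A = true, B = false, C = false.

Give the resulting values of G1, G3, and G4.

G1 = A OR B = true OR false = true
G2 = NOT B = NOT false = true
G3 = C XNOR G2 = false XNOR true = false
G4 = G3 XOR C = false XOR false = false

G1 = true; G3 = false; G4 = false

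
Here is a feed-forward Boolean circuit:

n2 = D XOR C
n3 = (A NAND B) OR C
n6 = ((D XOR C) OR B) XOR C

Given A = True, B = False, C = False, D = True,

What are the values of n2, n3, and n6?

n2 = True XOR False = True
n3 = (True NAND False) OR False = True
n6 = ((True XOR False) OR False) XOR False = True

n2 = True, n3 = True, n6 = True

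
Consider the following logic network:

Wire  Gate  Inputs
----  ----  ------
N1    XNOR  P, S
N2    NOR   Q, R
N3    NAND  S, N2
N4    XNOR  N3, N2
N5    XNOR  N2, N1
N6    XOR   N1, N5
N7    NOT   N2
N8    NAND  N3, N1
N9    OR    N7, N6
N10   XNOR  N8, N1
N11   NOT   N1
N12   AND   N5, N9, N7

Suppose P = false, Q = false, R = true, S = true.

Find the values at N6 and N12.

N6 = true, N12 = true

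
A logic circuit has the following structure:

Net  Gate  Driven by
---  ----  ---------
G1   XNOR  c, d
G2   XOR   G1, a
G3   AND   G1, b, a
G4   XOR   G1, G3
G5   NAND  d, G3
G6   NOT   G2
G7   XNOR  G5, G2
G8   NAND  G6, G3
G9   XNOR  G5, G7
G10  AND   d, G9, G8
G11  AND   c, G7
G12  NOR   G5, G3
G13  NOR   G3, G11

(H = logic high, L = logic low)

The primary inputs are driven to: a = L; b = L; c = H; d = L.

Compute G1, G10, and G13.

G1 = c XNOR d = H XNOR L = L
G2 = G1 XOR a = L XOR L = L
G3 = G1 AND b AND a = L AND L AND L = L
G5 = d NAND G3 = L NAND L = H
G6 = NOT G2 = NOT L = H
G7 = G5 XNOR G2 = H XNOR L = L
G8 = G6 NAND G3 = H NAND L = H
G9 = G5 XNOR G7 = H XNOR L = L
G10 = d AND G9 AND G8 = L AND L AND H = L
G11 = c AND G7 = H AND L = L
G13 = G3 NOR G11 = L NOR L = H

G1 = L, G10 = L, G13 = H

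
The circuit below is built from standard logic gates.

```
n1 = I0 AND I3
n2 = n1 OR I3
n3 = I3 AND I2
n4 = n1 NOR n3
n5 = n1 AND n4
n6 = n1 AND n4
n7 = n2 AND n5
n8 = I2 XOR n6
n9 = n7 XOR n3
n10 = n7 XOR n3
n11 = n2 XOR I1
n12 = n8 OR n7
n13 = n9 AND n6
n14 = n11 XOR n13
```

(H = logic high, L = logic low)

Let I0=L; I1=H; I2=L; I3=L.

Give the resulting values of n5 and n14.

n1 = I0 AND I3 = L AND L = L
n2 = n1 OR I3 = L OR L = L
n3 = I3 AND I2 = L AND L = L
n4 = n1 NOR n3 = L NOR L = H
n5 = n1 AND n4 = L AND H = L
n6 = n1 AND n4 = L AND H = L
n7 = n2 AND n5 = L AND L = L
n9 = n7 XOR n3 = L XOR L = L
n11 = n2 XOR I1 = L XOR H = H
n13 = n9 AND n6 = L AND L = L
n14 = n11 XOR n13 = H XOR L = H

n5 = L, n14 = H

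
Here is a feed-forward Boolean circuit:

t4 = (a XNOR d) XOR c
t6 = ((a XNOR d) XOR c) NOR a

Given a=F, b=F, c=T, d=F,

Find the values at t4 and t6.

t4 = (F XNOR F) XOR T = F
t6 = ((F XNOR F) XOR T) NOR F = T

t4 = F, t6 = T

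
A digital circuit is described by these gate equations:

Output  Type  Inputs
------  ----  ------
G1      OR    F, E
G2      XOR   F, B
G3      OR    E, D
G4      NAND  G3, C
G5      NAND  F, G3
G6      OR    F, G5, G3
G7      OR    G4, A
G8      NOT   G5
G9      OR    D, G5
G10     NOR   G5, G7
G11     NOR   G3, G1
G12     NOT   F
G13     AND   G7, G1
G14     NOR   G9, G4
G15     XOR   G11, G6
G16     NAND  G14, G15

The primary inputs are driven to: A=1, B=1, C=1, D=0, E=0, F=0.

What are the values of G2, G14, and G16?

G2 = 1, G14 = 0, G16 = 1

G1 = F OR E = 0 OR 0 = 0
G2 = F XOR B = 0 XOR 1 = 1
G3 = E OR D = 0 OR 0 = 0
G4 = G3 NAND C = 0 NAND 1 = 1
G5 = F NAND G3 = 0 NAND 0 = 1
G6 = F OR G5 OR G3 = 0 OR 1 OR 0 = 1
G9 = D OR G5 = 0 OR 1 = 1
G11 = G3 NOR G1 = 0 NOR 0 = 1
G14 = G9 NOR G4 = 1 NOR 1 = 0
G15 = G11 XOR G6 = 1 XOR 1 = 0
G16 = G14 NAND G15 = 0 NAND 0 = 1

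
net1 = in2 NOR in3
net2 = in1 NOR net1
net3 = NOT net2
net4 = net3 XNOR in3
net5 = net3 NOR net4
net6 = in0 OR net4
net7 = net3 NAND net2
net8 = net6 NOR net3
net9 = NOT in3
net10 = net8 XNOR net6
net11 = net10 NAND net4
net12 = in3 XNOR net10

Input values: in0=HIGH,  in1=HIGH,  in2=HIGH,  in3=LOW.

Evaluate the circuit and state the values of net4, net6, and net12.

net1 = in2 NOR in3 = HIGH NOR LOW = LOW
net2 = in1 NOR net1 = HIGH NOR LOW = LOW
net3 = NOT net2 = NOT LOW = HIGH
net4 = net3 XNOR in3 = HIGH XNOR LOW = LOW
net6 = in0 OR net4 = HIGH OR LOW = HIGH
net8 = net6 NOR net3 = HIGH NOR HIGH = LOW
net10 = net8 XNOR net6 = LOW XNOR HIGH = LOW
net12 = in3 XNOR net10 = LOW XNOR LOW = HIGH

net4 = LOW, net6 = HIGH, net12 = HIGH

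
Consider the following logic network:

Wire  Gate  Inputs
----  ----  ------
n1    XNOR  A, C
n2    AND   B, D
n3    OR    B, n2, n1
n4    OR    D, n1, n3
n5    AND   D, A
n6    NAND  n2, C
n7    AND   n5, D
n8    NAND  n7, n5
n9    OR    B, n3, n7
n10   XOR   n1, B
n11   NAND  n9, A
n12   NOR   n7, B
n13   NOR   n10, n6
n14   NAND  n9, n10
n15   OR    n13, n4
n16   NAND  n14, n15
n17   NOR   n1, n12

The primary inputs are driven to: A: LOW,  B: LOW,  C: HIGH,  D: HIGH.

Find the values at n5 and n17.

n5 = LOW, n17 = LOW

n1 = A XNOR C = LOW XNOR HIGH = LOW
n5 = D AND A = HIGH AND LOW = LOW
n7 = n5 AND D = LOW AND HIGH = LOW
n12 = n7 NOR B = LOW NOR LOW = HIGH
n17 = n1 NOR n12 = LOW NOR HIGH = LOW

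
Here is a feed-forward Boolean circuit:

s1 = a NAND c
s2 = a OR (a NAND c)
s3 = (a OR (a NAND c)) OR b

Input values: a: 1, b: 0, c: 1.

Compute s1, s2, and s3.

s1 = 1 NAND 1 = 0
s2 = 1 OR (1 NAND 1) = 1
s3 = (1 OR (1 NAND 1)) OR 0 = 1

s1 = 0  s2 = 1  s3 = 1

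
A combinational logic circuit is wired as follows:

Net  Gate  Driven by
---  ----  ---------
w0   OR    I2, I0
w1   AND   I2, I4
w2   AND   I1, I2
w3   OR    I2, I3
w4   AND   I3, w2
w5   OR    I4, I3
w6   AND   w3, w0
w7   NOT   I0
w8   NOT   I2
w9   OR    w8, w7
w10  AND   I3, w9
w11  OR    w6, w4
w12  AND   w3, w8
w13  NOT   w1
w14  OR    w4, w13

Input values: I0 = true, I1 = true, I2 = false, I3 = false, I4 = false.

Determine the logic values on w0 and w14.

w0 = true, w14 = true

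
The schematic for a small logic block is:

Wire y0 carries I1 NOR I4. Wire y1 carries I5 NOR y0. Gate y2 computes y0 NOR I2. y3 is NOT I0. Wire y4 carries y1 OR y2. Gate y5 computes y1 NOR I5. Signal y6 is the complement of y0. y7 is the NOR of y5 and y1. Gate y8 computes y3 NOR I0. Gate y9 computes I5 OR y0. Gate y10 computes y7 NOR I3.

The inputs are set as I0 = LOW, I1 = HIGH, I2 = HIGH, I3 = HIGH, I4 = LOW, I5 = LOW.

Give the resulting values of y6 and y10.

y6 = HIGH  y10 = LOW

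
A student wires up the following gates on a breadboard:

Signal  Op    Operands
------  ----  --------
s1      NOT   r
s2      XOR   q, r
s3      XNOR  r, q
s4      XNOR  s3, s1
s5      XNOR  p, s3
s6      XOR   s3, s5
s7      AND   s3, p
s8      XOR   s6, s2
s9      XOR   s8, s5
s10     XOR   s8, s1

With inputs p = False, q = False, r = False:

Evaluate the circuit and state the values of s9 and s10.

s9 = True  s10 = False

s1 = NOT r = NOT False = True
s2 = q XOR r = False XOR False = False
s3 = r XNOR q = False XNOR False = True
s5 = p XNOR s3 = False XNOR True = False
s6 = s3 XOR s5 = True XOR False = True
s8 = s6 XOR s2 = True XOR False = True
s9 = s8 XOR s5 = True XOR False = True
s10 = s8 XOR s1 = True XOR True = False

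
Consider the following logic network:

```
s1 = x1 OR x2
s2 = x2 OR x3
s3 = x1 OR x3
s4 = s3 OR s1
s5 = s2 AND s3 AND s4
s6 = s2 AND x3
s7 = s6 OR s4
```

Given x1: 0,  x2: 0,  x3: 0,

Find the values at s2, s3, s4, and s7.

s1 = x1 OR x2 = 0 OR 0 = 0
s2 = x2 OR x3 = 0 OR 0 = 0
s3 = x1 OR x3 = 0 OR 0 = 0
s4 = s3 OR s1 = 0 OR 0 = 0
s6 = s2 AND x3 = 0 AND 0 = 0
s7 = s6 OR s4 = 0 OR 0 = 0

s2 = 0; s3 = 0; s4 = 0; s7 = 0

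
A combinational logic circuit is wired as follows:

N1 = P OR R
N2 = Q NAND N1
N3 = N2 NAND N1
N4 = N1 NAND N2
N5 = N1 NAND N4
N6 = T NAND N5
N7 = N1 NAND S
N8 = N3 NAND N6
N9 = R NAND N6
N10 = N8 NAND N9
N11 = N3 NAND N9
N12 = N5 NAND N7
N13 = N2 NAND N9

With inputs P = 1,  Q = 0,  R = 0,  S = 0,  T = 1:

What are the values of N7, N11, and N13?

N7 = 1  N11 = 1  N13 = 0

N1 = P OR R = 1 OR 0 = 1
N2 = Q NAND N1 = 0 NAND 1 = 1
N3 = N2 NAND N1 = 1 NAND 1 = 0
N4 = N1 NAND N2 = 1 NAND 1 = 0
N5 = N1 NAND N4 = 1 NAND 0 = 1
N6 = T NAND N5 = 1 NAND 1 = 0
N7 = N1 NAND S = 1 NAND 0 = 1
N9 = R NAND N6 = 0 NAND 0 = 1
N11 = N3 NAND N9 = 0 NAND 1 = 1
N13 = N2 NAND N9 = 1 NAND 1 = 0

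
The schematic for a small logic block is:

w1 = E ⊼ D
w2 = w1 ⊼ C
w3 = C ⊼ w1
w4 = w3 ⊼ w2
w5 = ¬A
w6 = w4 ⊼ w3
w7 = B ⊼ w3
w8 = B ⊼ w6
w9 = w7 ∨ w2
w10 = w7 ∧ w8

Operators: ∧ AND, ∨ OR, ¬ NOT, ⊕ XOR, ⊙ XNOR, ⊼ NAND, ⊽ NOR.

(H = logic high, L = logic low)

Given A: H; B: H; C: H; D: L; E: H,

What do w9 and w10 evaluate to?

w1 = E NAND D = H NAND L = H
w2 = w1 NAND C = H NAND H = L
w3 = C NAND w1 = H NAND H = L
w4 = w3 NAND w2 = L NAND L = H
w6 = w4 NAND w3 = H NAND L = H
w7 = B NAND w3 = H NAND L = H
w8 = B NAND w6 = H NAND H = L
w9 = w7 OR w2 = H OR L = H
w10 = w7 AND w8 = H AND L = L

w9 = H  w10 = L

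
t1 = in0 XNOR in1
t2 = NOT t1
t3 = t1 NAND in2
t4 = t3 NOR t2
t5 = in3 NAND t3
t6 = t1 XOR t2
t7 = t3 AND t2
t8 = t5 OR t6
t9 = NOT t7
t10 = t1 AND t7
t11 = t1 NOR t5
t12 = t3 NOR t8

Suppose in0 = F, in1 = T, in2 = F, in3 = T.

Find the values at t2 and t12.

t1 = in0 XNOR in1 = F XNOR T = F
t2 = NOT t1 = NOT F = T
t3 = t1 NAND in2 = F NAND F = T
t5 = in3 NAND t3 = T NAND T = F
t6 = t1 XOR t2 = F XOR T = T
t8 = t5 OR t6 = F OR T = T
t12 = t3 NOR t8 = T NOR T = F

t2 = T, t12 = F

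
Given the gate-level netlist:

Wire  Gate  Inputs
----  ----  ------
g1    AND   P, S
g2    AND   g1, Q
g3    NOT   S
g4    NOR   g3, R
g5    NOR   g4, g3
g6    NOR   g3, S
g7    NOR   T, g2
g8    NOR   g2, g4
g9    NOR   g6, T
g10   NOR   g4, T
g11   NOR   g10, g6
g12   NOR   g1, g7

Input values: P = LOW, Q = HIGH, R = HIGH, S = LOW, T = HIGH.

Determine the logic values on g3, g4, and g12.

g3 = HIGH; g4 = LOW; g12 = HIGH

g1 = P AND S = LOW AND LOW = LOW
g2 = g1 AND Q = LOW AND HIGH = LOW
g3 = NOT S = NOT LOW = HIGH
g4 = g3 NOR R = HIGH NOR HIGH = LOW
g7 = T NOR g2 = HIGH NOR LOW = LOW
g12 = g1 NOR g7 = LOW NOR LOW = HIGH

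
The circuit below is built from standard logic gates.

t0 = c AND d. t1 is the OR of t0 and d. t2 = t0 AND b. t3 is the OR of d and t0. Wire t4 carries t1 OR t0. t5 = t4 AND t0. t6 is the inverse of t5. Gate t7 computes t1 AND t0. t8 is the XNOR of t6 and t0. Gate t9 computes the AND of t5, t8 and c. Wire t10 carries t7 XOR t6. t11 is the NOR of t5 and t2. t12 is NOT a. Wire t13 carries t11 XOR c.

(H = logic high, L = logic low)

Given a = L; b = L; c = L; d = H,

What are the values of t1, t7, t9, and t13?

t1 = H; t7 = L; t9 = L; t13 = H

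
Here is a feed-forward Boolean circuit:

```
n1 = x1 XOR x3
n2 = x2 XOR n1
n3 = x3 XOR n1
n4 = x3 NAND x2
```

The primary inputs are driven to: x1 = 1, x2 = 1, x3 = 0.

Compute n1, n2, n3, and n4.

n1 = 1, n2 = 0, n3 = 1, n4 = 1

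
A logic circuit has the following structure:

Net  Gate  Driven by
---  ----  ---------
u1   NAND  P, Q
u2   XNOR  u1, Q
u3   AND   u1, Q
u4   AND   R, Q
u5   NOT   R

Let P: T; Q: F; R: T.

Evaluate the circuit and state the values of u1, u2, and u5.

u1 = P NAND Q = T NAND F = T
u2 = u1 XNOR Q = T XNOR F = F
u5 = NOT R = NOT T = F

u1 = T, u2 = F, u5 = F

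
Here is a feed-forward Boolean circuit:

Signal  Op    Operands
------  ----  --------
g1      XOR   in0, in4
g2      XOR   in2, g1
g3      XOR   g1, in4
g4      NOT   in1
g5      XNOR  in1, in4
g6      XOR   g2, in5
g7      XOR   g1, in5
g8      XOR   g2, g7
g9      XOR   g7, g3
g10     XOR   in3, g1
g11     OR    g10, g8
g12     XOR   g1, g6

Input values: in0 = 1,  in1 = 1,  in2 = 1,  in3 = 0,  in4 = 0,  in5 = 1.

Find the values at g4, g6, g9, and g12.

g1 = in0 XOR in4 = 1 XOR 0 = 1
g2 = in2 XOR g1 = 1 XOR 1 = 0
g3 = g1 XOR in4 = 1 XOR 0 = 1
g4 = NOT in1 = NOT 1 = 0
g6 = g2 XOR in5 = 0 XOR 1 = 1
g7 = g1 XOR in5 = 1 XOR 1 = 0
g9 = g7 XOR g3 = 0 XOR 1 = 1
g12 = g1 XOR g6 = 1 XOR 1 = 0

g4 = 0, g6 = 1, g9 = 1, g12 = 0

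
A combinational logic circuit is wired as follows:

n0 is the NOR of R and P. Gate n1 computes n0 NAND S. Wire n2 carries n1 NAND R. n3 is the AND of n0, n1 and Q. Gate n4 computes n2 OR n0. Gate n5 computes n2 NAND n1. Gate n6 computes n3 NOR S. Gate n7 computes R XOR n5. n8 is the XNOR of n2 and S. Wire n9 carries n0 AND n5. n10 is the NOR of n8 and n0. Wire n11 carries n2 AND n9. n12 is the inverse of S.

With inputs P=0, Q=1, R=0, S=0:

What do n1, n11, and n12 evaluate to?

n1 = 1  n11 = 0  n12 = 1

n0 = R NOR P = 0 NOR 0 = 1
n1 = n0 NAND S = 1 NAND 0 = 1
n2 = n1 NAND R = 1 NAND 0 = 1
n5 = n2 NAND n1 = 1 NAND 1 = 0
n9 = n0 AND n5 = 1 AND 0 = 0
n11 = n2 AND n9 = 1 AND 0 = 0
n12 = NOT S = NOT 0 = 1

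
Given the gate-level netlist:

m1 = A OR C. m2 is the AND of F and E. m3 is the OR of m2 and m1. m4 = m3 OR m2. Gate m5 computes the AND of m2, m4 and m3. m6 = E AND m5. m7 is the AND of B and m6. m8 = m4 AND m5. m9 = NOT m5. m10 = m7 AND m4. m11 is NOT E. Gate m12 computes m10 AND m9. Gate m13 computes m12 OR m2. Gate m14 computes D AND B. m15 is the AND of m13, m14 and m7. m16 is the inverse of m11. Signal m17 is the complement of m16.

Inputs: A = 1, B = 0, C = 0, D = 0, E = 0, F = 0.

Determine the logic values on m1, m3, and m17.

m1 = A OR C = 1 OR 0 = 1
m2 = F AND E = 0 AND 0 = 0
m3 = m2 OR m1 = 0 OR 1 = 1
m11 = NOT E = NOT 0 = 1
m16 = NOT m11 = NOT 1 = 0
m17 = NOT m16 = NOT 0 = 1

m1 = 1; m3 = 1; m17 = 1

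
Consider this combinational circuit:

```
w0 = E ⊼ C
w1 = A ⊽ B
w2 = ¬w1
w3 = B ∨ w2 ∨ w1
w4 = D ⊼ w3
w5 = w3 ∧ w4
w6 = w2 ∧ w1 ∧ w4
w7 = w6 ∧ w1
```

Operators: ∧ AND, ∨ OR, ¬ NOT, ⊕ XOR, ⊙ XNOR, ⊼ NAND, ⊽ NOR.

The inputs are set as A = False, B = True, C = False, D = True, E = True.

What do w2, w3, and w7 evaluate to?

w2 = True; w3 = True; w7 = False

w1 = A NOR B = False NOR True = False
w2 = NOT w1 = NOT False = True
w3 = B OR w2 OR w1 = True OR True OR False = True
w4 = D NAND w3 = True NAND True = False
w6 = w2 AND w1 AND w4 = True AND False AND False = False
w7 = w6 AND w1 = False AND False = False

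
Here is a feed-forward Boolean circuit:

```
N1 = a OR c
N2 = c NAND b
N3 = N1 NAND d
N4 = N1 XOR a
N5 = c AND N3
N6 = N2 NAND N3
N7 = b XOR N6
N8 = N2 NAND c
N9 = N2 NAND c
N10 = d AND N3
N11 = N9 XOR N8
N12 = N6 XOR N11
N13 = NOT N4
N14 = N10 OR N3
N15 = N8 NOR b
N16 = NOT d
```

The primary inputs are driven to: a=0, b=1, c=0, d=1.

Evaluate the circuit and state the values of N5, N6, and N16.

N5 = 0; N6 = 0; N16 = 0

N1 = a OR c = 0 OR 0 = 0
N2 = c NAND b = 0 NAND 1 = 1
N3 = N1 NAND d = 0 NAND 1 = 1
N5 = c AND N3 = 0 AND 1 = 0
N6 = N2 NAND N3 = 1 NAND 1 = 0
N16 = NOT d = NOT 1 = 0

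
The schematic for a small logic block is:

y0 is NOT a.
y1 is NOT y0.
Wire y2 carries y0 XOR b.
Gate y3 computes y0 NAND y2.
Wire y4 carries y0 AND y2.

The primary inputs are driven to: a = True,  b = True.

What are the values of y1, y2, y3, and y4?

y1 = True, y2 = True, y3 = True, y4 = False

y0 = NOT a = NOT True = False
y1 = NOT y0 = NOT False = True
y2 = y0 XOR b = False XOR True = True
y3 = y0 NAND y2 = False NAND True = True
y4 = y0 AND y2 = False AND True = False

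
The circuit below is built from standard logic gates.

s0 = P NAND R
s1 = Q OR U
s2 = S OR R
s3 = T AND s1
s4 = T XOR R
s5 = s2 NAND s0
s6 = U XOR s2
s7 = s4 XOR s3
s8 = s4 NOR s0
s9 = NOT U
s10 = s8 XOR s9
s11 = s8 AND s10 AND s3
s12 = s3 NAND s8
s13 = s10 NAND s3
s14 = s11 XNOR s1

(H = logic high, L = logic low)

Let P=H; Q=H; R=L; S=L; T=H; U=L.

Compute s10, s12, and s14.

s10 = H, s12 = H, s14 = L

s0 = P NAND R = H NAND L = H
s1 = Q OR U = H OR L = H
s3 = T AND s1 = H AND H = H
s4 = T XOR R = H XOR L = H
s8 = s4 NOR s0 = H NOR H = L
s9 = NOT U = NOT L = H
s10 = s8 XOR s9 = L XOR H = H
s11 = s8 AND s10 AND s3 = L AND H AND H = L
s12 = s3 NAND s8 = H NAND L = H
s14 = s11 XNOR s1 = L XNOR H = L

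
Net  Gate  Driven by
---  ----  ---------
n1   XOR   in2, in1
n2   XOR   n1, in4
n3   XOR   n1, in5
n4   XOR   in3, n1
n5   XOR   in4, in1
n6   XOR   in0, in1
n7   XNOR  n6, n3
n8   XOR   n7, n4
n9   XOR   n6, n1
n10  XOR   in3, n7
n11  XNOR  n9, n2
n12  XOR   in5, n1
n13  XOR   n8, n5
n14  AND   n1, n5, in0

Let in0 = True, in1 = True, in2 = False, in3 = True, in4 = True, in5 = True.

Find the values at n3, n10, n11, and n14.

n1 = in2 XOR in1 = False XOR True = True
n2 = n1 XOR in4 = True XOR True = False
n3 = n1 XOR in5 = True XOR True = False
n5 = in4 XOR in1 = True XOR True = False
n6 = in0 XOR in1 = True XOR True = False
n7 = n6 XNOR n3 = False XNOR False = True
n9 = n6 XOR n1 = False XOR True = True
n10 = in3 XOR n7 = True XOR True = False
n11 = n9 XNOR n2 = True XNOR False = False
n14 = n1 AND n5 AND in0 = True AND False AND True = False

n3 = False  n10 = False  n11 = False  n14 = False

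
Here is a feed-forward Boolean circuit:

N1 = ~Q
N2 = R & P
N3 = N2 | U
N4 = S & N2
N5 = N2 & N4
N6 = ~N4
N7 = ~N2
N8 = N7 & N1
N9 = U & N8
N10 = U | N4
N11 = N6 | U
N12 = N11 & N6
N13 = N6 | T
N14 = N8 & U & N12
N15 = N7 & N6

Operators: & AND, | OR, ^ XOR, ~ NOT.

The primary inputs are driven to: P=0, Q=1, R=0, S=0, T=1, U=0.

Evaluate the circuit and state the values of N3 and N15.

N2 = R AND P = 0 AND 0 = 0
N3 = N2 OR U = 0 OR 0 = 0
N4 = S AND N2 = 0 AND 0 = 0
N6 = NOT N4 = NOT 0 = 1
N7 = NOT N2 = NOT 0 = 1
N15 = N7 AND N6 = 1 AND 1 = 1

N3 = 0, N15 = 1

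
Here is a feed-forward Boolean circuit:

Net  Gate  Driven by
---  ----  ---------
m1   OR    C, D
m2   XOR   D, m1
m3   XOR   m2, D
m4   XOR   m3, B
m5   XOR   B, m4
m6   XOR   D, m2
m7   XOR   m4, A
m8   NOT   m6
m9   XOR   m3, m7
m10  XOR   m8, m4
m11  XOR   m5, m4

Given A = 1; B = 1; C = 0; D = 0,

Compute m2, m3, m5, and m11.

m2 = 0, m3 = 0, m5 = 0, m11 = 1

m1 = C OR D = 0 OR 0 = 0
m2 = D XOR m1 = 0 XOR 0 = 0
m3 = m2 XOR D = 0 XOR 0 = 0
m4 = m3 XOR B = 0 XOR 1 = 1
m5 = B XOR m4 = 1 XOR 1 = 0
m11 = m5 XOR m4 = 0 XOR 1 = 1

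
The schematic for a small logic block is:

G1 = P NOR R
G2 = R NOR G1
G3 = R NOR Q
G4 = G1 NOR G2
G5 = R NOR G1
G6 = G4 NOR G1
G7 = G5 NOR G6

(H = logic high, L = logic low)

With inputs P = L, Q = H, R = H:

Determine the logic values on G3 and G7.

G1 = P NOR R = L NOR H = L
G2 = R NOR G1 = H NOR L = L
G3 = R NOR Q = H NOR H = L
G4 = G1 NOR G2 = L NOR L = H
G5 = R NOR G1 = H NOR L = L
G6 = G4 NOR G1 = H NOR L = L
G7 = G5 NOR G6 = L NOR L = H

G3 = L, G7 = H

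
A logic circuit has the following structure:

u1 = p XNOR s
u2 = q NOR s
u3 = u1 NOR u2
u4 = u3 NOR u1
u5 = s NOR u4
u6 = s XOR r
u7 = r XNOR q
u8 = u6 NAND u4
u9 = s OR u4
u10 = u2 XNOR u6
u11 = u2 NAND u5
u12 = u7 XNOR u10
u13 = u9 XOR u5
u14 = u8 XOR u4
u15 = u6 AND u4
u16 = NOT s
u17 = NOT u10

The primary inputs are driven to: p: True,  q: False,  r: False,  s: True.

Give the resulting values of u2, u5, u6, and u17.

u2 = False; u5 = False; u6 = True; u17 = True

u1 = p XNOR s = True XNOR True = True
u2 = q NOR s = False NOR True = False
u3 = u1 NOR u2 = True NOR False = False
u4 = u3 NOR u1 = False NOR True = False
u5 = s NOR u4 = True NOR False = False
u6 = s XOR r = True XOR False = True
u10 = u2 XNOR u6 = False XNOR True = False
u17 = NOT u10 = NOT False = True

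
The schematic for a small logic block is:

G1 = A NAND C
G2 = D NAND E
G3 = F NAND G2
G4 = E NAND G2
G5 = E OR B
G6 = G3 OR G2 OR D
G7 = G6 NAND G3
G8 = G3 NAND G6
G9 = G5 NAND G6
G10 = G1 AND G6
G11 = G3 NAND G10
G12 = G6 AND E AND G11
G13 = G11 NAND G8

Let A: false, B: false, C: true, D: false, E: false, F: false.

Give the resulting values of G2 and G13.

G2 = true, G13 = true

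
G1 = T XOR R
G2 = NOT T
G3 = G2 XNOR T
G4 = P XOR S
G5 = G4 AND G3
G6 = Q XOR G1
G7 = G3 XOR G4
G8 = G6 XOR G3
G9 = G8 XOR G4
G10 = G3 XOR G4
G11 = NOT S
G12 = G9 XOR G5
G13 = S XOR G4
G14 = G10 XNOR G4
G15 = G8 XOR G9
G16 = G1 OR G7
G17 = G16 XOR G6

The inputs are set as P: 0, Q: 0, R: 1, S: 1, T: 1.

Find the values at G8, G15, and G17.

G8 = 0, G15 = 1, G17 = 1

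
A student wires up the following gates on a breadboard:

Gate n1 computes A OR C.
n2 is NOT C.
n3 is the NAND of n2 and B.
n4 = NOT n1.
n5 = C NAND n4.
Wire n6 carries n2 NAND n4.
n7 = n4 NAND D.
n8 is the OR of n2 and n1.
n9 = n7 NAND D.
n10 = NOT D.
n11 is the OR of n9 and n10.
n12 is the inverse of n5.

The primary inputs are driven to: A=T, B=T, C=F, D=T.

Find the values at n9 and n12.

n9 = F  n12 = F

n1 = A OR C = T OR F = T
n4 = NOT n1 = NOT T = F
n5 = C NAND n4 = F NAND F = T
n7 = n4 NAND D = F NAND T = T
n9 = n7 NAND D = T NAND T = F
n12 = NOT n5 = NOT T = F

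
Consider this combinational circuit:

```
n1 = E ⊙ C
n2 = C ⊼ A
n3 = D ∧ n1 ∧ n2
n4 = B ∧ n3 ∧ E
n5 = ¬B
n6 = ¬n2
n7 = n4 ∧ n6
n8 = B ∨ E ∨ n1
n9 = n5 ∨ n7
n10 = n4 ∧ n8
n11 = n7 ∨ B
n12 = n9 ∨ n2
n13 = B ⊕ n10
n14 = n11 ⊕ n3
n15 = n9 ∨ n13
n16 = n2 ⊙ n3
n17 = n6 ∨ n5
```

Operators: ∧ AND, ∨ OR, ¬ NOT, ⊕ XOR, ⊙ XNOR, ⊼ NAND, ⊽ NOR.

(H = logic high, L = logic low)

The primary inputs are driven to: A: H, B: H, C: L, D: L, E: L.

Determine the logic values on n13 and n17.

n13 = H  n17 = L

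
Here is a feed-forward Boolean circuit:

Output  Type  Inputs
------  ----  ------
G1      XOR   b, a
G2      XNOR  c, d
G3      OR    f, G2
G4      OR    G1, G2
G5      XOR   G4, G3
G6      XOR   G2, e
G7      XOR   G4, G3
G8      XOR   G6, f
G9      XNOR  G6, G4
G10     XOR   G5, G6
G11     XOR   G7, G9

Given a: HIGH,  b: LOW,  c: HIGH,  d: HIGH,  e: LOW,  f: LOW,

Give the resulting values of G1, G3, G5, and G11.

G1 = HIGH, G3 = HIGH, G5 = LOW, G11 = HIGH

G1 = b XOR a = LOW XOR HIGH = HIGH
G2 = c XNOR d = HIGH XNOR HIGH = HIGH
G3 = f OR G2 = LOW OR HIGH = HIGH
G4 = G1 OR G2 = HIGH OR HIGH = HIGH
G5 = G4 XOR G3 = HIGH XOR HIGH = LOW
G6 = G2 XOR e = HIGH XOR LOW = HIGH
G7 = G4 XOR G3 = HIGH XOR HIGH = LOW
G9 = G6 XNOR G4 = HIGH XNOR HIGH = HIGH
G11 = G7 XOR G9 = LOW XOR HIGH = HIGH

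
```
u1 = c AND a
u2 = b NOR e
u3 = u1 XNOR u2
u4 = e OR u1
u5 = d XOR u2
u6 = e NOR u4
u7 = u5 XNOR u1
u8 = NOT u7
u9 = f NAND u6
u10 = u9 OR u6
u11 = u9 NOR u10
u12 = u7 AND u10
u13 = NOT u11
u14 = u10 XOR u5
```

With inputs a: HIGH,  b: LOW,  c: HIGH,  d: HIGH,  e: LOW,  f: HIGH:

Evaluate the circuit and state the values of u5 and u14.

u5 = LOW, u14 = HIGH

u1 = c AND a = HIGH AND HIGH = HIGH
u2 = b NOR e = LOW NOR LOW = HIGH
u4 = e OR u1 = LOW OR HIGH = HIGH
u5 = d XOR u2 = HIGH XOR HIGH = LOW
u6 = e NOR u4 = LOW NOR HIGH = LOW
u9 = f NAND u6 = HIGH NAND LOW = HIGH
u10 = u9 OR u6 = HIGH OR LOW = HIGH
u14 = u10 XOR u5 = HIGH XOR LOW = HIGH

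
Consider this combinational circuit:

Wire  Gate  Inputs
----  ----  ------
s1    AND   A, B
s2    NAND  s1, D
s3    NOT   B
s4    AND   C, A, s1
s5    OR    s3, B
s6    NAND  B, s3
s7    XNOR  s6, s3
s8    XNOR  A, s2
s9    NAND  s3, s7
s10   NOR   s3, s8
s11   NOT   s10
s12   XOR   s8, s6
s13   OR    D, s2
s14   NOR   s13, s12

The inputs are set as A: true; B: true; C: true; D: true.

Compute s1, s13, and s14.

s1 = A AND B = true AND true = true
s2 = s1 NAND D = true NAND true = false
s3 = NOT B = NOT true = false
s6 = B NAND s3 = true NAND false = true
s8 = A XNOR s2 = true XNOR false = false
s12 = s8 XOR s6 = false XOR true = true
s13 = D OR s2 = true OR false = true
s14 = s13 NOR s12 = true NOR true = false

s1 = true, s13 = true, s14 = false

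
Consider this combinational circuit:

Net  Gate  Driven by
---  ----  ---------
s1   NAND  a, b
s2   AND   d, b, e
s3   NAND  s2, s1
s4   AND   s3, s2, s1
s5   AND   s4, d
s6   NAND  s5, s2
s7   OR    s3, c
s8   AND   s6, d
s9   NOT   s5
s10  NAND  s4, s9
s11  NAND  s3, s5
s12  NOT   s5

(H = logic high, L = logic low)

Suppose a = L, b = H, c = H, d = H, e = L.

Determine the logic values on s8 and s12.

s8 = H; s12 = H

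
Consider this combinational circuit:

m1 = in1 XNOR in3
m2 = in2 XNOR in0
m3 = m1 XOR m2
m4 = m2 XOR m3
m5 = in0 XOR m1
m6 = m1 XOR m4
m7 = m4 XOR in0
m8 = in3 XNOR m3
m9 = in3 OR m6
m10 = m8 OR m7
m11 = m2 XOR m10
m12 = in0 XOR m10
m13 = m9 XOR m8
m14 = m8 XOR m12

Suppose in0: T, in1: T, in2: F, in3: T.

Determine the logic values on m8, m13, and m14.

m1 = in1 XNOR in3 = T XNOR T = T
m2 = in2 XNOR in0 = F XNOR T = F
m3 = m1 XOR m2 = T XOR F = T
m4 = m2 XOR m3 = F XOR T = T
m6 = m1 XOR m4 = T XOR T = F
m7 = m4 XOR in0 = T XOR T = F
m8 = in3 XNOR m3 = T XNOR T = T
m9 = in3 OR m6 = T OR F = T
m10 = m8 OR m7 = T OR F = T
m12 = in0 XOR m10 = T XOR T = F
m13 = m9 XOR m8 = T XOR T = F
m14 = m8 XOR m12 = T XOR F = T

m8 = T, m13 = F, m14 = T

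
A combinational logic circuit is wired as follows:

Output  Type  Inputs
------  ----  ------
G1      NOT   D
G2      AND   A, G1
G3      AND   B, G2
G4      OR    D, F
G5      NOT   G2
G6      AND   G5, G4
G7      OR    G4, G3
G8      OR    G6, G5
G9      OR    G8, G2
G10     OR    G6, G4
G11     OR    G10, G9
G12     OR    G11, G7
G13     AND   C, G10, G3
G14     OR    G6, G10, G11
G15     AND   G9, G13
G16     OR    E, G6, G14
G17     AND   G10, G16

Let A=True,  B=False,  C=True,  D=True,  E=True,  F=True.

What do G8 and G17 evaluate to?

G8 = True, G17 = True

G1 = NOT D = NOT True = False
G2 = A AND G1 = True AND False = False
G4 = D OR F = True OR True = True
G5 = NOT G2 = NOT False = True
G6 = G5 AND G4 = True AND True = True
G8 = G6 OR G5 = True OR True = True
G9 = G8 OR G2 = True OR False = True
G10 = G6 OR G4 = True OR True = True
G11 = G10 OR G9 = True OR True = True
G14 = G6 OR G10 OR G11 = True OR True OR True = True
G16 = E OR G6 OR G14 = True OR True OR True = True
G17 = G10 AND G16 = True AND True = True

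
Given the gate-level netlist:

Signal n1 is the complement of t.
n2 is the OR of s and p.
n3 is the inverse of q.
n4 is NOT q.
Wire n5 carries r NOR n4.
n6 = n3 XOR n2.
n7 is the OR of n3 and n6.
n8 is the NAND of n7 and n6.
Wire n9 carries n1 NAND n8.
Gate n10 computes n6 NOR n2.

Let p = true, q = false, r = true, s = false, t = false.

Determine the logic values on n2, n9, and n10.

n2 = true, n9 = false, n10 = false

n1 = NOT t = NOT false = true
n2 = s OR p = false OR true = true
n3 = NOT q = NOT false = true
n6 = n3 XOR n2 = true XOR true = false
n7 = n3 OR n6 = true OR false = true
n8 = n7 NAND n6 = true NAND false = true
n9 = n1 NAND n8 = true NAND true = false
n10 = n6 NOR n2 = false NOR true = false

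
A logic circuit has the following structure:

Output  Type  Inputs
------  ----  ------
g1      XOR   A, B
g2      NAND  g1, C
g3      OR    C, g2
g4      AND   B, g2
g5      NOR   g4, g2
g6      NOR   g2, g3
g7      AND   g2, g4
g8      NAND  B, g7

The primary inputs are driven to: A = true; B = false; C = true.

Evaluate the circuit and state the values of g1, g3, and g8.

g1 = true; g3 = true; g8 = true

g1 = A XOR B = true XOR false = true
g2 = g1 NAND C = true NAND true = false
g3 = C OR g2 = true OR false = true
g4 = B AND g2 = false AND false = false
g7 = g2 AND g4 = false AND false = false
g8 = B NAND g7 = false NAND false = true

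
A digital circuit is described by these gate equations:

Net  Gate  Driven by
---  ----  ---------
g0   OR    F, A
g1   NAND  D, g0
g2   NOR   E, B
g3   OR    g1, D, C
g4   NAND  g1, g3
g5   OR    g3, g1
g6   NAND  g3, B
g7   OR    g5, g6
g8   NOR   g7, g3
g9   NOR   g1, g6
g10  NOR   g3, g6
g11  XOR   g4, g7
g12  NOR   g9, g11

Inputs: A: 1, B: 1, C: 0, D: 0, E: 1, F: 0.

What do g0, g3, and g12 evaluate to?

g0 = F OR A = 0 OR 1 = 1
g1 = D NAND g0 = 0 NAND 1 = 1
g3 = g1 OR D OR C = 1 OR 0 OR 0 = 1
g4 = g1 NAND g3 = 1 NAND 1 = 0
g5 = g3 OR g1 = 1 OR 1 = 1
g6 = g3 NAND B = 1 NAND 1 = 0
g7 = g5 OR g6 = 1 OR 0 = 1
g9 = g1 NOR g6 = 1 NOR 0 = 0
g11 = g4 XOR g7 = 0 XOR 1 = 1
g12 = g9 NOR g11 = 0 NOR 1 = 0

g0 = 1, g3 = 1, g12 = 0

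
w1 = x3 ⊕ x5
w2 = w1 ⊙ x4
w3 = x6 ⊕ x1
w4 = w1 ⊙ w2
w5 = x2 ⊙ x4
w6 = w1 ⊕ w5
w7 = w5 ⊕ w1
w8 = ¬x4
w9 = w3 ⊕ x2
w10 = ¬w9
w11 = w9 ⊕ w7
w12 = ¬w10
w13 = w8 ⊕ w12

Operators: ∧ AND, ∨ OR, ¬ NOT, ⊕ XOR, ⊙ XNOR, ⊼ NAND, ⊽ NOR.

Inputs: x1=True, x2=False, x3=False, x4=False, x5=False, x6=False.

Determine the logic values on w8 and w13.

w8 = True  w13 = False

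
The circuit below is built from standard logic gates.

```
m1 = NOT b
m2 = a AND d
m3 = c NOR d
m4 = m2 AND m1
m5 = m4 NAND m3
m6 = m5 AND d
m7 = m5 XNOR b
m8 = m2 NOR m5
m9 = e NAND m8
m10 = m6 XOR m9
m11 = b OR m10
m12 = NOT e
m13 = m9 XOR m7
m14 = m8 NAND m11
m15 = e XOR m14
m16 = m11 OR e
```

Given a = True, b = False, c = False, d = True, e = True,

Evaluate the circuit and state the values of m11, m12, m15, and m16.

m1 = NOT b = NOT False = True
m2 = a AND d = True AND True = True
m3 = c NOR d = False NOR True = False
m4 = m2 AND m1 = True AND True = True
m5 = m4 NAND m3 = True NAND False = True
m6 = m5 AND d = True AND True = True
m8 = m2 NOR m5 = True NOR True = False
m9 = e NAND m8 = True NAND False = True
m10 = m6 XOR m9 = True XOR True = False
m11 = b OR m10 = False OR False = False
m12 = NOT e = NOT True = False
m14 = m8 NAND m11 = False NAND False = True
m15 = e XOR m14 = True XOR True = False
m16 = m11 OR e = False OR True = True

m11 = False  m12 = False  m15 = False  m16 = True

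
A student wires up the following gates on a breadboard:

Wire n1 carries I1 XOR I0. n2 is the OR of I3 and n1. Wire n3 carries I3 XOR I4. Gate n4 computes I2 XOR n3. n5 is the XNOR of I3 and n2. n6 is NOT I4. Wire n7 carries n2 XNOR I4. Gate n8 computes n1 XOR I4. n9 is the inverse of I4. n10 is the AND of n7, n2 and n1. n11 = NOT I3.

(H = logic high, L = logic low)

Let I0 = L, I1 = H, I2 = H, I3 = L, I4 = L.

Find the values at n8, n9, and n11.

n8 = H; n9 = H; n11 = H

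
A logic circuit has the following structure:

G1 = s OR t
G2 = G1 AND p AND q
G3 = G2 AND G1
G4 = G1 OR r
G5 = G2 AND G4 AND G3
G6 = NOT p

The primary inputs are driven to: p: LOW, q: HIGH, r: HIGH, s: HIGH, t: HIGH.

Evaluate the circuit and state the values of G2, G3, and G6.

G2 = LOW; G3 = LOW; G6 = HIGH

G1 = s OR t = HIGH OR HIGH = HIGH
G2 = G1 AND p AND q = HIGH AND LOW AND HIGH = LOW
G3 = G2 AND G1 = LOW AND HIGH = LOW
G6 = NOT p = NOT LOW = HIGH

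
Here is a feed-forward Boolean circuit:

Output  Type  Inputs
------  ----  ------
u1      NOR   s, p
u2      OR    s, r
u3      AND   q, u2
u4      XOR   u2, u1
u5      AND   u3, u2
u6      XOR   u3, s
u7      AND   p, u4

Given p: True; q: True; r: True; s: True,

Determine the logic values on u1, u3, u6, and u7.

u1 = s NOR p = True NOR True = False
u2 = s OR r = True OR True = True
u3 = q AND u2 = True AND True = True
u4 = u2 XOR u1 = True XOR False = True
u6 = u3 XOR s = True XOR True = False
u7 = p AND u4 = True AND True = True

u1 = False, u3 = True, u6 = False, u7 = True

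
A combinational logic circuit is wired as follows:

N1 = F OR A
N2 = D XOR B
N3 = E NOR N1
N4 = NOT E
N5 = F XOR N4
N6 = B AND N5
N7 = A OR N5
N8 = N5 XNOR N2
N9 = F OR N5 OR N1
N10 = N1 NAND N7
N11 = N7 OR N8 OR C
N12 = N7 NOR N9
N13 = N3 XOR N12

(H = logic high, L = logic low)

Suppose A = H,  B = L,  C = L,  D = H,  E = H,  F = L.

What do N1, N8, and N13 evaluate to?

N1 = H, N8 = L, N13 = L

N1 = F OR A = L OR H = H
N2 = D XOR B = H XOR L = H
N3 = E NOR N1 = H NOR H = L
N4 = NOT E = NOT H = L
N5 = F XOR N4 = L XOR L = L
N7 = A OR N5 = H OR L = H
N8 = N5 XNOR N2 = L XNOR H = L
N9 = F OR N5 OR N1 = L OR L OR H = H
N12 = N7 NOR N9 = H NOR H = L
N13 = N3 XOR N12 = L XOR L = L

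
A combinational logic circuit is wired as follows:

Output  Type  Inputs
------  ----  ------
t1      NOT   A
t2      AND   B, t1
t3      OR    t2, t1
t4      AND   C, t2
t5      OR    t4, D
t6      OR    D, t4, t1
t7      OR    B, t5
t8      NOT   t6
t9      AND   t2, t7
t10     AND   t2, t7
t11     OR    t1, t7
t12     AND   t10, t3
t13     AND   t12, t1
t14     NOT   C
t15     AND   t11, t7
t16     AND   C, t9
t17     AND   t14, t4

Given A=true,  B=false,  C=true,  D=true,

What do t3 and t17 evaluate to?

t1 = NOT A = NOT true = false
t2 = B AND t1 = false AND false = false
t3 = t2 OR t1 = false OR false = false
t4 = C AND t2 = true AND false = false
t14 = NOT C = NOT true = false
t17 = t14 AND t4 = false AND false = false

t3 = false, t17 = false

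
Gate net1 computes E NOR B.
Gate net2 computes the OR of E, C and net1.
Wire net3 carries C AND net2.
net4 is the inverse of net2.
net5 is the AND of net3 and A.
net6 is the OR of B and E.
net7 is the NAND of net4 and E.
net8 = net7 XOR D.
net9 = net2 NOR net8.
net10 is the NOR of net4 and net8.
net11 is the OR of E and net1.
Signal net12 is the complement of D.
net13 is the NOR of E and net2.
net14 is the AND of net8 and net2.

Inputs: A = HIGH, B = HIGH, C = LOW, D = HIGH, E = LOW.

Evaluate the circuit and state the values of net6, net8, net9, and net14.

net6 = HIGH; net8 = LOW; net9 = HIGH; net14 = LOW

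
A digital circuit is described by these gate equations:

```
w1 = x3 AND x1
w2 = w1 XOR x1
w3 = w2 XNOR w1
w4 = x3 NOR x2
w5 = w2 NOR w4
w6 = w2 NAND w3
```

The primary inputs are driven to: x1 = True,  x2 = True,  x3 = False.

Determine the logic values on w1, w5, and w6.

w1 = x3 AND x1 = False AND True = False
w2 = w1 XOR x1 = False XOR True = True
w3 = w2 XNOR w1 = True XNOR False = False
w4 = x3 NOR x2 = False NOR True = False
w5 = w2 NOR w4 = True NOR False = False
w6 = w2 NAND w3 = True NAND False = True

w1 = False  w5 = False  w6 = True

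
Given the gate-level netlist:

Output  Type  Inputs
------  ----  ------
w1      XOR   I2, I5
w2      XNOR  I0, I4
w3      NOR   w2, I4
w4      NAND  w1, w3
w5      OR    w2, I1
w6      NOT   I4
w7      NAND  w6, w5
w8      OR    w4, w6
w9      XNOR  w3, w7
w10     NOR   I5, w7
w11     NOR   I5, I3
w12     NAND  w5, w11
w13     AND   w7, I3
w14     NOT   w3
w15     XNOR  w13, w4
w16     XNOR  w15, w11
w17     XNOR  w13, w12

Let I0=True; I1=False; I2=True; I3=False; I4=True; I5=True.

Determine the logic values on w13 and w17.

w2 = I0 XNOR I4 = True XNOR True = True
w5 = w2 OR I1 = True OR False = True
w6 = NOT I4 = NOT True = False
w7 = w6 NAND w5 = False NAND True = True
w11 = I5 NOR I3 = True NOR False = False
w12 = w5 NAND w11 = True NAND False = True
w13 = w7 AND I3 = True AND False = False
w17 = w13 XNOR w12 = False XNOR True = False

w13 = False, w17 = False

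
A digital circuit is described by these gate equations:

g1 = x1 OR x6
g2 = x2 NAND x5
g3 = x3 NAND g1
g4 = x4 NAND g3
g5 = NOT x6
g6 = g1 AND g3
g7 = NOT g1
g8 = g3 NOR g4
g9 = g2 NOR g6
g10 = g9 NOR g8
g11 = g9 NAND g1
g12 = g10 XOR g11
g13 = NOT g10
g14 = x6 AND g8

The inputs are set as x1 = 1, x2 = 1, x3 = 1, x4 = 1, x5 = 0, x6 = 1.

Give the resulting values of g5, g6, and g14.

g5 = 0  g6 = 0  g14 = 0

g1 = x1 OR x6 = 1 OR 1 = 1
g3 = x3 NAND g1 = 1 NAND 1 = 0
g4 = x4 NAND g3 = 1 NAND 0 = 1
g5 = NOT x6 = NOT 1 = 0
g6 = g1 AND g3 = 1 AND 0 = 0
g8 = g3 NOR g4 = 0 NOR 1 = 0
g14 = x6 AND g8 = 1 AND 0 = 0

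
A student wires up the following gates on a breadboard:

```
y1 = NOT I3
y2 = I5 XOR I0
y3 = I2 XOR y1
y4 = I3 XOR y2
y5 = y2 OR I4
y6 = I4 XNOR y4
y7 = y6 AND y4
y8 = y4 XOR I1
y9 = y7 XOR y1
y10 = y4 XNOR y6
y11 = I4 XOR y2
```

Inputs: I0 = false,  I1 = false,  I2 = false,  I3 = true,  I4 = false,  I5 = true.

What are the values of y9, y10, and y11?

y9 = false; y10 = false; y11 = true

y1 = NOT I3 = NOT true = false
y2 = I5 XOR I0 = true XOR false = true
y4 = I3 XOR y2 = true XOR true = false
y6 = I4 XNOR y4 = false XNOR false = true
y7 = y6 AND y4 = true AND false = false
y9 = y7 XOR y1 = false XOR false = false
y10 = y4 XNOR y6 = false XNOR true = false
y11 = I4 XOR y2 = false XOR true = true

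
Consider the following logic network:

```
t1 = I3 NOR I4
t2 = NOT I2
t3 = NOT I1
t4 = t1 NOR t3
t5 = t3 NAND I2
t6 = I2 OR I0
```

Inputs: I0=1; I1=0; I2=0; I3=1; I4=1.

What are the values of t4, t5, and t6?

t1 = I3 NOR I4 = 1 NOR 1 = 0
t3 = NOT I1 = NOT 0 = 1
t4 = t1 NOR t3 = 0 NOR 1 = 0
t5 = t3 NAND I2 = 1 NAND 0 = 1
t6 = I2 OR I0 = 0 OR 1 = 1

t4 = 0  t5 = 1  t6 = 1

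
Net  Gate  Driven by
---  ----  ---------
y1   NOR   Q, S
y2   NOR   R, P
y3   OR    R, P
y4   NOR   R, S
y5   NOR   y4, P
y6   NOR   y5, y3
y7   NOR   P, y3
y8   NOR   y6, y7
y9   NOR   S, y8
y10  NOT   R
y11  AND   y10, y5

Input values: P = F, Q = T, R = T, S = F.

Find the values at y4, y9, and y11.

y4 = F  y9 = F  y11 = F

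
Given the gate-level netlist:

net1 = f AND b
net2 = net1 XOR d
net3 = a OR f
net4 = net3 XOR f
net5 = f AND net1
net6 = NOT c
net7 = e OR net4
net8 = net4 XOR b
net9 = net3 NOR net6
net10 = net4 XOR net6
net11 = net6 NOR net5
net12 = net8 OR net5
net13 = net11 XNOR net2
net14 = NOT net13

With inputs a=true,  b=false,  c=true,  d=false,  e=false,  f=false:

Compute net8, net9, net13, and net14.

net8 = true; net9 = false; net13 = false; net14 = true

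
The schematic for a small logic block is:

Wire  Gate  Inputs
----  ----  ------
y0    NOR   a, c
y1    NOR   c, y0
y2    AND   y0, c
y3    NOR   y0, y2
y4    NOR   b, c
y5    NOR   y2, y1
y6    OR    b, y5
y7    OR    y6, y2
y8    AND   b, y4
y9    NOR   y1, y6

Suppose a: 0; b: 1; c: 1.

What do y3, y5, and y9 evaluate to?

y3 = 1, y5 = 1, y9 = 0

y0 = a NOR c = 0 NOR 1 = 0
y1 = c NOR y0 = 1 NOR 0 = 0
y2 = y0 AND c = 0 AND 1 = 0
y3 = y0 NOR y2 = 0 NOR 0 = 1
y5 = y2 NOR y1 = 0 NOR 0 = 1
y6 = b OR y5 = 1 OR 1 = 1
y9 = y1 NOR y6 = 0 NOR 1 = 0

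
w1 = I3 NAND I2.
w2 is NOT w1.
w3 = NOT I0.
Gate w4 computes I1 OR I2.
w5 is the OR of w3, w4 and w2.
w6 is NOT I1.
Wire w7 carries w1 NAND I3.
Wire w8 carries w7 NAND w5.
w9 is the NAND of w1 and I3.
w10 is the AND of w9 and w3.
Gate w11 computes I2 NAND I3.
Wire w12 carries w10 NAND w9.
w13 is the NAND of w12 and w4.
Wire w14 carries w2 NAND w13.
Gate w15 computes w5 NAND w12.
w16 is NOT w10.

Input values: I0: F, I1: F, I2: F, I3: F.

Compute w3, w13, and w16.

w1 = I3 NAND I2 = F NAND F = T
w3 = NOT I0 = NOT F = T
w4 = I1 OR I2 = F OR F = F
w9 = w1 NAND I3 = T NAND F = T
w10 = w9 AND w3 = T AND T = T
w12 = w10 NAND w9 = T NAND T = F
w13 = w12 NAND w4 = F NAND F = T
w16 = NOT w10 = NOT T = F

w3 = T; w13 = T; w16 = F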